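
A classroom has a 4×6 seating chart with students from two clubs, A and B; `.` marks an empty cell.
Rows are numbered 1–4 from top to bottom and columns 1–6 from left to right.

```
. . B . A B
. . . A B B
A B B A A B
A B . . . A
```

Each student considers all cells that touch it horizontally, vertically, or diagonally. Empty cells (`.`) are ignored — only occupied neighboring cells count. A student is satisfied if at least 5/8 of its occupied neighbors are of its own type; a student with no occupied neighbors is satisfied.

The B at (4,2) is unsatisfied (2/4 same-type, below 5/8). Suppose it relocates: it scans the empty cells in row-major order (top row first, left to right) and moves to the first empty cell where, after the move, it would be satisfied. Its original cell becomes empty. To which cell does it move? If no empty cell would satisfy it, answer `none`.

(1,1)

Vacating (4,2). Empty cells in order:
  (1,1): 0/0 same-type → satisfied — stop here.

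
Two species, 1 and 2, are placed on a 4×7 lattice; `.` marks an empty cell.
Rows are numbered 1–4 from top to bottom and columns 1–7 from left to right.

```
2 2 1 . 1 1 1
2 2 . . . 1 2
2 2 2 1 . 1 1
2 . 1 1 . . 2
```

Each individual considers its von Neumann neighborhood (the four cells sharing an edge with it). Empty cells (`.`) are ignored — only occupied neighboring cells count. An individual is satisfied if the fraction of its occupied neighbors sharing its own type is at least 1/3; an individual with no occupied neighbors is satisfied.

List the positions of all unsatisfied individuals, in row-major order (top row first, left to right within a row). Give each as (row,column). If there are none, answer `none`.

Row 1: (1,1)2 2/2 ok · (1,2)2 2/3 ok · (1,3)1 0/1 unhappy · (1,5)1 1/1 ok · (1,6)1 3/3 ok · (1,7)1 1/2 ok
Row 2: (2,1)2 3/3 ok · (2,2)2 3/3 ok · (2,6)1 2/3 ok · (2,7)2 0/3 unhappy
Row 3: (3,1)2 3/3 ok · (3,2)2 3/3 ok · (3,3)2 1/3 ok · (3,4)1 1/2 ok · (3,6)1 2/2 ok · (3,7)1 1/3 ok
Row 4: (4,1)2 1/1 ok · (4,3)1 1/2 ok · (4,4)1 2/2 ok · (4,7)2 0/1 unhappy

(1,3), (2,7), (4,7)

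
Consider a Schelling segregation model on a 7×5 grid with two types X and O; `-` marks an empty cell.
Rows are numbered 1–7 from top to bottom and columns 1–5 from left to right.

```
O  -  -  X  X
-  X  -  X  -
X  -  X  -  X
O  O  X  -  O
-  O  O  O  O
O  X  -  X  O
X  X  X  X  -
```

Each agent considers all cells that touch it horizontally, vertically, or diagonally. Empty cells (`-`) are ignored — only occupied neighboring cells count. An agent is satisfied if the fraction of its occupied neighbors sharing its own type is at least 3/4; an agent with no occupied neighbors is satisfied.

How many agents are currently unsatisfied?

(1,1)O 0/1 not
(1,4)X 2/2 satisfied
(1,5)X 2/2 satisfied
(2,2)X 2/3 not
(2,4)X 4/4 satisfied
(3,1)X 1/3 not
(3,3)X 3/4 satisfied
(3,5)X 1/2 not
(4,1)O 2/3 not
(4,2)O 3/6 not
(4,3)X 1/5 not
(4,5)O 2/3 not
(5,2)O 4/6 not
(5,3)O 3/6 not
(5,4)O 4/6 not
(5,5)O 3/4 satisfied
(6,1)O 1/4 not
(6,2)X 3/6 not
(6,4)X 2/6 not
(6,5)O 2/4 not
(7,1)X 2/3 not
(7,2)X 3/4 satisfied
(7,3)X 4/4 satisfied
(7,4)X 2/3 not
Unsatisfied: (1,1), (2,2), (3,1), (3,5), (4,1), (4,2), (4,3), (4,5), (5,2), (5,3), (5,4), (6,1), (6,2), (6,4), (6,5), (7,1), (7,4) — 17 in total.

17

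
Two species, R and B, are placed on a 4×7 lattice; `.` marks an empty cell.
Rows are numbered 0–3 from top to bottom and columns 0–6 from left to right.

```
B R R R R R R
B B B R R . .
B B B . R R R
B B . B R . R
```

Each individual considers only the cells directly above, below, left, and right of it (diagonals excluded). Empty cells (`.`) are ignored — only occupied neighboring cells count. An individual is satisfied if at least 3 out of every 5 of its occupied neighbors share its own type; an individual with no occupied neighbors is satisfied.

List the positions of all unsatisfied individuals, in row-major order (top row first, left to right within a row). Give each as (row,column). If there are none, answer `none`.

(0,0), (0,1), (1,2), (3,3), (3,4)

Row 0: (0,0)B 1/2 unhappy · (0,1)R 1/3 unhappy · (0,2)R 2/3 ok · (0,3)R 3/3 ok · (0,4)R 3/3 ok · (0,5)R 2/2 ok · (0,6)R 1/1 ok
Row 1: (1,0)B 3/3 ok · (1,1)B 3/4 ok · (1,2)B 2/4 unhappy · (1,3)R 2/3 ok · (1,4)R 3/3 ok
Row 2: (2,0)B 3/3 ok · (2,1)B 4/4 ok · (2,2)B 2/2 ok · (2,4)R 3/3 ok · (2,5)R 2/2 ok · (2,6)R 2/2 ok
Row 3: (3,0)B 2/2 ok · (3,1)B 2/2 ok · (3,3)B 0/1 unhappy · (3,4)R 1/2 unhappy · (3,6)R 1/1 ok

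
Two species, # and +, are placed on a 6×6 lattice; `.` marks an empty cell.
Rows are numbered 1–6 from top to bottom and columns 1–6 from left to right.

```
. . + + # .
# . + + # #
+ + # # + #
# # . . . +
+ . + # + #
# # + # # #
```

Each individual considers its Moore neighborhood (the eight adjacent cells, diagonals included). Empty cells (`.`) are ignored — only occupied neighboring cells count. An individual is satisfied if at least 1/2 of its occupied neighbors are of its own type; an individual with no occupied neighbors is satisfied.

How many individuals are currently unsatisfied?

(1,3)+ 3/3 satisfied
(1,4)+ 3/5 satisfied
(1,5)# 2/4 satisfied
(2,1)# 0/2 not
(2,3)+ 4/6 satisfied
(2,4)+ 4/8 satisfied
(2,5)# 4/7 satisfied
(2,6)# 3/4 satisfied
(3,1)+ 1/4 not
(3,2)+ 2/6 not
(3,3)# 2/5 not
(3,4)# 2/5 not
(3,5)+ 2/6 not
(3,6)# 2/4 satisfied
(4,1)# 1/4 not
(4,2)# 2/6 not
(4,6)+ 2/4 satisfied
(5,1)+ 0/4 not
(5,3)+ 1/5 not
(5,4)# 2/5 not
(5,5)+ 1/6 not
(5,6)# 2/4 satisfied
(6,1)# 1/2 satisfied
(6,2)# 1/4 not
(6,3)+ 1/4 not
(6,4)# 2/5 not
(6,5)# 4/5 satisfied
(6,6)# 2/3 satisfied
Unsatisfied: (2,1), (3,1), (3,2), (3,3), (3,4), (3,5), (4,1), (4,2), (5,1), (5,3), (5,4), (5,5), (6,2), (6,3), (6,4) — 15 in total.

15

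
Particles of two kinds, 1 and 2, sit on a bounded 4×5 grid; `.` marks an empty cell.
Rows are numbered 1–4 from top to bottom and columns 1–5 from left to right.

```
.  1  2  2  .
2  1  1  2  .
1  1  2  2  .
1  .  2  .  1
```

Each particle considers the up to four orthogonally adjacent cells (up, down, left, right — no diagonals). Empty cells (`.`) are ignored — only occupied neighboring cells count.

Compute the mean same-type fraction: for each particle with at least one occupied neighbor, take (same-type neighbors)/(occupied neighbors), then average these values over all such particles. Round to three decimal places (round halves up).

Row 1: (1,2)1 1/2 · (1,3)2 1/3 · (1,4)2 2/2
Row 2: (2,1)2 0/2 · (2,2)1 3/4 · (2,3)1 1/4 · (2,4)2 2/3
Row 3: (3,1)1 2/3 · (3,2)1 2/3 · (3,3)2 2/4 · (3,4)2 2/2
Row 4: (4,1)1 1/1 · (4,3)2 1/1 · (4,5)1 — no occupied neighbors
Sum over 13 particles: 1/2 + 1/3 + 2/2 + 0/2 + 3/4 + 1/4 + 2/3 + 2/3 + 2/3 + 2/4 + 2/2 + 1/1 + 1/1 = 25/3; mean = 25/3 ÷ 13 = 25/39 = 0.641025… → 0.641.

0.641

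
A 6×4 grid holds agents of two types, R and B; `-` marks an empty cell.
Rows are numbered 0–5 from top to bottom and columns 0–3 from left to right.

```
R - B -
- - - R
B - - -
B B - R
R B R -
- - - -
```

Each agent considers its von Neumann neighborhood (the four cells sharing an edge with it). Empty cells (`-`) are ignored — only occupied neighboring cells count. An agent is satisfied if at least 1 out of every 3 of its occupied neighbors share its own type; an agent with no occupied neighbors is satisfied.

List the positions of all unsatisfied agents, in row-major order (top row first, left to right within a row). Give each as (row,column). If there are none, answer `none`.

(0,0)R 0/0 satisfied
(0,2)B 0/0 satisfied
(1,3)R 0/0 satisfied
(2,0)B 1/1 satisfied
(3,0)B 2/3 satisfied
(3,1)B 2/2 satisfied
(3,3)R 0/0 satisfied
(4,0)R 0/2 not
(4,1)B 1/3 satisfied
(4,2)R 0/1 not

(4,0), (4,2)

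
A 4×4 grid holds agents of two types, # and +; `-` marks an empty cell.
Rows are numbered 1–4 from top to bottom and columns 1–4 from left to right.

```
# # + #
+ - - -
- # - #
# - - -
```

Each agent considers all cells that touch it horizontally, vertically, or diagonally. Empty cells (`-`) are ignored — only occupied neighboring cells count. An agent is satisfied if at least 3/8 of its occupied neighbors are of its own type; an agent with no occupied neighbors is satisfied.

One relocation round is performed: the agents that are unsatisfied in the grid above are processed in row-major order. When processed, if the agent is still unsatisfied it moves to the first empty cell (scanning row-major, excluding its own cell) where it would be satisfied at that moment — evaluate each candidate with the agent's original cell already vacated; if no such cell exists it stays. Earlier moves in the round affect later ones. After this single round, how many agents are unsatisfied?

Initially unsatisfied (in order): (1,2), (1,3), (1,4), (2,1).
  (1,2) → (2,2).
  (1,3): no empty cell satisfies it; stays.
  (1,4) → (1,2).
  (2,1) → (1,4).
Resulting grid:
# # + +
- # - -
- # - #
# - - -
Unsatisfied now: (1,3).

1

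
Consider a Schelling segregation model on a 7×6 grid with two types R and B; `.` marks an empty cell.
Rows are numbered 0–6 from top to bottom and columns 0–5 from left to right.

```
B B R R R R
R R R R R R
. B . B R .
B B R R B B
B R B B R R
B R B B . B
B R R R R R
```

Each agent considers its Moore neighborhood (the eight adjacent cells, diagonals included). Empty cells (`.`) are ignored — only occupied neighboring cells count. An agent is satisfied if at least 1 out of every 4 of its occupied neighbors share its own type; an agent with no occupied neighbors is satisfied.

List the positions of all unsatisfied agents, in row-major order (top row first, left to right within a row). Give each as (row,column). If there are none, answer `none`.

(0,0)B 1/3 satisfied
(0,1)B 1/5 not
(0,2)R 4/5 satisfied
(0,3)R 5/5 satisfied
(0,4)R 5/5 satisfied
(0,5)R 3/3 satisfied
(1,0)R 1/4 satisfied
(1,1)R 3/6 satisfied
(1,2)R 4/7 satisfied
(1,3)R 6/7 satisfied
(1,4)R 6/7 satisfied
(1,5)R 4/4 satisfied
(2,1)B 2/6 satisfied
(2,3)B 1/7 not
(2,4)R 4/7 satisfied
(3,0)B 3/4 satisfied
(3,1)B 4/6 satisfied
(3,2)R 2/7 satisfied
(3,3)R 3/7 satisfied
(3,4)B 3/7 satisfied
(3,5)B 1/4 satisfied
(4,0)B 3/5 satisfied
(4,1)R 2/8 satisfied
(4,2)B 4/8 satisfied
(4,3)B 4/7 satisfied
(4,4)R 2/7 satisfied
(4,5)R 1/4 satisfied
(5,0)B 2/5 satisfied
(5,1)R 3/8 satisfied
(5,2)B 3/8 satisfied
(5,3)B 3/7 satisfied
(5,5)B 0/4 not
(6,0)B 1/3 satisfied
(6,1)R 2/5 satisfied
(6,2)R 3/5 satisfied
(6,3)R 2/4 satisfied
(6,4)R 2/4 satisfied
(6,5)R 1/2 satisfied

(0,1), (2,3), (5,5)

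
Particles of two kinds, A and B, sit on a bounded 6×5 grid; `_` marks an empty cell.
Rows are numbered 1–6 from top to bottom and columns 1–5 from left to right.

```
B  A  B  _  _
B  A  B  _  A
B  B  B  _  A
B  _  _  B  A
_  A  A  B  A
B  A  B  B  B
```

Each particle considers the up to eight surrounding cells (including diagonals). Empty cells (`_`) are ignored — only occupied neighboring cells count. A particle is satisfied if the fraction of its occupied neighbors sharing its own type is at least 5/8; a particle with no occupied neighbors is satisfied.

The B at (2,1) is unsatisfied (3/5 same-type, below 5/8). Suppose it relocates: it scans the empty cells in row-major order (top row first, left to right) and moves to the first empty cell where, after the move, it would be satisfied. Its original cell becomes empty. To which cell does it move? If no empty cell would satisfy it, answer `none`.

Vacating (2,1). Empty cells in order:
  (1,4): 2/3 same-type → satisfied — stop here.

(1,4)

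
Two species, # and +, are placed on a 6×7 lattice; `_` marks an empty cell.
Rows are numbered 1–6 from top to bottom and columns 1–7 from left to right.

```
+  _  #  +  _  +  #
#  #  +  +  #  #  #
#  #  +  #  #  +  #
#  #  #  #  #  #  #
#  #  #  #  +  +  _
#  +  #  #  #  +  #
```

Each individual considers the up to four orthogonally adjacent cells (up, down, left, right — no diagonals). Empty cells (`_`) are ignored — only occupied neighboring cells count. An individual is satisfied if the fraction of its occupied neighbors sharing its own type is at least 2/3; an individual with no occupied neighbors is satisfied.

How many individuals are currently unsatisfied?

Row 1: (1,1)+ 0/1 ✗ · (1,3)# 0/2 ✗ · (1,4)+ 1/2 ✗ · (1,6)+ 0/2 ✗ · (1,7)# 1/2 ✗
Row 2: (2,1)# 2/3 ✓ · (2,2)# 2/3 ✓ · (2,3)+ 2/4 ✗ · (2,4)+ 2/4 ✗ · (2,5)# 2/3 ✓ · (2,6)# 2/4 ✗ · (2,7)# 3/3 ✓
Row 3: (3,1)# 3/3 ✓ · (3,2)# 3/4 ✓ · (3,3)+ 1/4 ✗ · (3,4)# 2/4 ✗ · (3,5)# 3/4 ✓ · (3,6)+ 0/4 ✗ · (3,7)# 2/3 ✓
Row 4: (4,1)# 3/3 ✓ · (4,2)# 4/4 ✓ · (4,3)# 3/4 ✓ · (4,4)# 4/4 ✓ · (4,5)# 3/4 ✓ · (4,6)# 2/4 ✗ · (4,7)# 2/2 ✓
Row 5: (5,1)# 3/3 ✓ · (5,2)# 3/4 ✓ · (5,3)# 4/4 ✓ · (5,4)# 3/4 ✓ · (5,5)+ 1/4 ✗ · (5,6)+ 2/3 ✓
Row 6: (6,1)# 1/2 ✗ · (6,2)+ 0/3 ✗ · (6,3)# 2/3 ✓ · (6,4)# 3/3 ✓ · (6,5)# 1/3 ✗ · (6,6)+ 1/3 ✗ · (6,7)# 0/1 ✗
Unsatisfied: (1,1), (1,3), (1,4), (1,6), (1,7), (2,3), (2,4), (2,6), (3,3), (3,4), (3,6), (4,6), (5,5), (6,1), (6,2), (6,5), (6,6), (6,7) — 18 in total.

18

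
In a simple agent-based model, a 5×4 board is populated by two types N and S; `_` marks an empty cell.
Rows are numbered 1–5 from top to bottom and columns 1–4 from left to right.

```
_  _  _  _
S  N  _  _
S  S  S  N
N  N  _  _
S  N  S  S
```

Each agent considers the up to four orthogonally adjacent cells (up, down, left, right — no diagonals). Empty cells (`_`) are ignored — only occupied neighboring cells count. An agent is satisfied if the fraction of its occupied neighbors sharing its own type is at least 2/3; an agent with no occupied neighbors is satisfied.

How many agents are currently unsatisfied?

Row 2: (2,1)S 1/2 unhappy · (2,2)N 0/2 unhappy
Row 3: (3,1)S 2/3 ok · (3,2)S 2/4 unhappy · (3,3)S 1/2 unhappy · (3,4)N 0/1 unhappy
Row 4: (4,1)N 1/3 unhappy · (4,2)N 2/3 ok
Row 5: (5,1)S 0/2 unhappy · (5,2)N 1/3 unhappy · (5,3)S 1/2 unhappy · (5,4)S 1/1 ok
Unsatisfied: (2,1), (2,2), (3,2), (3,3), (3,4), (4,1), (5,1), (5,2), (5,3) — 9 in total.

9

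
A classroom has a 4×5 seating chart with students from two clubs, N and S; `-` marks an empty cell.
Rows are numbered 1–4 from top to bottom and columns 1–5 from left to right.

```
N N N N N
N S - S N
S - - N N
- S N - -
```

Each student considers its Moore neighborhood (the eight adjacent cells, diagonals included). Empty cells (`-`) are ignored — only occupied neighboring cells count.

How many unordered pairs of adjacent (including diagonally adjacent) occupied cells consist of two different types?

12

Scan each occupied cell's neighbors to the right and below (and the two forward diagonals) so each pair is counted once.
From row 1: 6 unlike of 14 pairs (running 6/14).
From row 2: 5 unlike of 8 pairs (running 11/22).
From row 3: 0 unlike of 3 pairs (running 11/25).
From row 4: 1 unlike of 1 pairs (running 12/26).
Total adjacent occupied pairs: 26; unlike-type pairs: 12.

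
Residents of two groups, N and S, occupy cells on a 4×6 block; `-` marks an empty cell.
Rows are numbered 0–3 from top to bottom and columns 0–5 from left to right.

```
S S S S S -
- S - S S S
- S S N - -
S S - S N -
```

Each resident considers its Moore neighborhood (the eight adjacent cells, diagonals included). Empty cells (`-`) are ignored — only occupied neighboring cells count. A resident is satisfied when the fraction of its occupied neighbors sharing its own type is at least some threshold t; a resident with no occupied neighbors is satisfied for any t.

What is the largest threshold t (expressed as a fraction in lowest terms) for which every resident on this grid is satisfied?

(0,0)S 2/2
(0,1)S 3/3
(0,2)S 4/4
(0,3)S 4/4
(0,4)S 4/4
(1,1)S 5/5
(1,3)S 5/6
(1,4)S 4/5
(1,5)S 2/2
(2,1)S 4/4
(2,2)S 5/6
(2,3)N 1/5
(3,0)S 2/2
(3,1)S 3/3
(3,3)S 1/3
(3,4)N 1/2
The smallest same-type fraction is 1/5 at (2,3), which reduces to 1/5. Any threshold above that leaves this resident unsatisfied.

1/5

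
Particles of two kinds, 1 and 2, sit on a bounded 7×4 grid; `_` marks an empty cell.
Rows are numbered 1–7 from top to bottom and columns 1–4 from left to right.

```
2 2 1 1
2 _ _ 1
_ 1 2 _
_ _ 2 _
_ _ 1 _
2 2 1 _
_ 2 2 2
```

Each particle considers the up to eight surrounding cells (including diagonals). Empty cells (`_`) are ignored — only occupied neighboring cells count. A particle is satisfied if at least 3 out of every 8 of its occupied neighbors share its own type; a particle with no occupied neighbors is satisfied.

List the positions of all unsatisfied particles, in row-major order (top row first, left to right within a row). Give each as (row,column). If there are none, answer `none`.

(3,2), (3,3), (4,3), (5,3), (6,3)

(1,1)2 2/2 satisfied
(1,2)2 2/3 satisfied
(1,3)1 2/3 satisfied
(1,4)1 2/2 satisfied
(2,1)2 2/3 satisfied
(2,4)1 2/3 satisfied
(3,2)1 0/3 not
(3,3)2 1/3 not
(4,3)2 1/3 not
(5,3)1 1/3 not
(6,1)2 2/2 satisfied
(6,2)2 3/5 satisfied
(6,3)1 1/5 not
(7,2)2 3/4 satisfied
(7,3)2 3/4 satisfied
(7,4)2 1/2 satisfied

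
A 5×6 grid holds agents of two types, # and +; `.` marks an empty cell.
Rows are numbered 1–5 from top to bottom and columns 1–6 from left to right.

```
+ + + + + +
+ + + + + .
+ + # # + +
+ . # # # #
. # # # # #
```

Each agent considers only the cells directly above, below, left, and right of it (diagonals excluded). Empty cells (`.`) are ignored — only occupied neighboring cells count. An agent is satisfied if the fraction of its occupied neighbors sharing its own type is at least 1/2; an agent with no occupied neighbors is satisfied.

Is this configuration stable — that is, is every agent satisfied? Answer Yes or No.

Row 1: (1,1)+ 2/2 ok · (1,2)+ 3/3 ok · (1,3)+ 3/3 ok · (1,4)+ 3/3 ok · (1,5)+ 3/3 ok · (1,6)+ 1/1 ok
Row 2: (2,1)+ 3/3 ok · (2,2)+ 4/4 ok · (2,3)+ 3/4 ok · (2,4)+ 3/4 ok · (2,5)+ 3/3 ok
Row 3: (3,1)+ 3/3 ok · (3,2)+ 2/3 ok · (3,3)# 2/4 ok · (3,4)# 2/4 ok · (3,5)+ 2/4 ok · (3,6)+ 1/2 ok
Row 4: (4,1)+ 1/1 ok · (4,3)# 3/3 ok · (4,4)# 4/4 ok · (4,5)# 3/4 ok · (4,6)# 2/3 ok
Row 5: (5,2)# 1/1 ok · (5,3)# 3/3 ok · (5,4)# 3/3 ok · (5,5)# 3/3 ok · (5,6)# 2/2 ok
All meet the threshold, so the configuration is stable.

Yes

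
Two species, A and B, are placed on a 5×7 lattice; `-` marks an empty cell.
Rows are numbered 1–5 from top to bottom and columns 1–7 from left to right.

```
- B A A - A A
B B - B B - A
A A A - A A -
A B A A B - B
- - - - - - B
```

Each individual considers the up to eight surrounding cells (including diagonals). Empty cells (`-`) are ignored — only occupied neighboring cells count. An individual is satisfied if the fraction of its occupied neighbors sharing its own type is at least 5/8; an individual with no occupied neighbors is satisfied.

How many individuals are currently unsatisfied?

14

Row 1: (1,2)B 2/3 ✓ · (1,3)A 1/4 ✗ · (1,4)A 1/3 ✗ · (1,6)A 2/3 ✓ · (1,7)A 2/2 ✓
Row 2: (2,1)B 2/4 ✗ · (2,2)B 2/6 ✗ · (2,4)B 1/5 ✗ · (2,5)B 1/5 ✗ · (2,7)A 3/3 ✓
Row 3: (3,1)A 2/5 ✗ · (3,2)A 4/7 ✗ · (3,3)A 3/6 ✗ · (3,5)A 2/5 ✗ · (3,6)A 2/5 ✗
Row 4: (4,1)A 2/3 ✓ · (4,2)B 0/5 ✗ · (4,3)A 3/4 ✓ · (4,4)A 3/4 ✓ · (4,5)B 0/3 ✗ · (4,7)B 1/2 ✗
Row 5: (5,7)B 1/1 ✓
Unsatisfied: (1,3), (1,4), (2,1), (2,2), (2,4), (2,5), (3,1), (3,2), (3,3), (3,5), (3,6), (4,2), (4,5), (4,7) — 14 in total.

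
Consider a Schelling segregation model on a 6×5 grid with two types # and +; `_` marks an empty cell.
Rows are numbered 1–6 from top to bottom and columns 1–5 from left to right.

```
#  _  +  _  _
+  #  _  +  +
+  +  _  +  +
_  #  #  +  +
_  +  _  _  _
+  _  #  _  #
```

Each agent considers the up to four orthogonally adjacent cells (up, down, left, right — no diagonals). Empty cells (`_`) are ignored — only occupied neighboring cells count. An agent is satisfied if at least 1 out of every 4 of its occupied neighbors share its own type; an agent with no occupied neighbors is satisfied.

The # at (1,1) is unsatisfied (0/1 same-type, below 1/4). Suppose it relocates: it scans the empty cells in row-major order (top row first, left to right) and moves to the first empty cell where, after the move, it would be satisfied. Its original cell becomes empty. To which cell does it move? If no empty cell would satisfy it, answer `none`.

(1,2)

Vacating (1,1). Empty cells in order:
  (1,2): 1/2 same-type → satisfied — stop here.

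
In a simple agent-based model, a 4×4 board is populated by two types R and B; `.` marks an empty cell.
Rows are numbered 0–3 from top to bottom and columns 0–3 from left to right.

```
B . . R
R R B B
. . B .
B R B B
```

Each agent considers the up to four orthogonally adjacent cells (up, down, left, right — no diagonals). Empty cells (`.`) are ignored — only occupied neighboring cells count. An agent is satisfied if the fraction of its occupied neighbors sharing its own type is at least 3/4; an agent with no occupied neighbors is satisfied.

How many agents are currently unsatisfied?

Row 0: (0,0)B 0/1 not · (0,3)R 0/1 not
Row 1: (1,0)R 1/2 not · (1,1)R 1/2 not · (1,2)B 2/3 not · (1,3)B 1/2 not
Row 2: (2,2)B 2/2 satisfied
Row 3: (3,0)B 0/1 not · (3,1)R 0/2 not · (3,2)B 2/3 not · (3,3)B 1/1 satisfied
Unsatisfied: (0,0), (0,3), (1,0), (1,1), (1,2), (1,3), (3,0), (3,1), (3,2) — 9 in total.

9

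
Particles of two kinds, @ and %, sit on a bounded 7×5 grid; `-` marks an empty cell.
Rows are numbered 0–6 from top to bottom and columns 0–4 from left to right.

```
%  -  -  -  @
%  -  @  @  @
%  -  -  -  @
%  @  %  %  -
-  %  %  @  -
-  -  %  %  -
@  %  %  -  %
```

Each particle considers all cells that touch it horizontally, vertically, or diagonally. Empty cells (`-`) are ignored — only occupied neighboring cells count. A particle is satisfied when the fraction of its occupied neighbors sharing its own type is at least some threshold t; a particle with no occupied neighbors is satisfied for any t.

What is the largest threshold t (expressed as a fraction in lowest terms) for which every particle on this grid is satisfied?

0/1

(0,0)% 1/1
(0,4)@ 2/2
(1,0)% 2/2
(1,2)@ 1/1
(1,3)@ 4/4
(1,4)@ 3/3
(2,0)% 2/3
(2,4)@ 2/3
(3,0)% 2/3
(3,1)@ 0/5
(3,2)% 3/5
(3,3)% 2/4
(4,1)% 4/5
(4,2)% 5/7
(4,3)@ 0/5
(5,2)% 5/6
(5,3)% 4/5
(6,0)@ 0/1
(6,1)% 2/3
(6,2)% 3/3
(6,4)% 1/1
The smallest same-type fraction is 0/5 at (3,1), which reduces to 0/1. Any threshold above that leaves this particle unsatisfied.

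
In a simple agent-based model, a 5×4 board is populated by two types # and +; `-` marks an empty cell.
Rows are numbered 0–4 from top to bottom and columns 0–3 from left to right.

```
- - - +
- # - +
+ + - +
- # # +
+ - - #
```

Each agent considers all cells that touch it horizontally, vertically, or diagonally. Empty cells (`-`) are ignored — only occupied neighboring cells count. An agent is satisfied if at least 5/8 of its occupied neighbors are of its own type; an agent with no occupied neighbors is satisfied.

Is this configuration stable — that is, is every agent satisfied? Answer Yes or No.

No

(0,3)+ 1/1 ✓
(1,1)# 0/2 ✗
(1,3)+ 2/2 ✓
(2,0)+ 1/3 ✗
(2,1)+ 1/4 ✗
(2,3)+ 2/3 ✓
(3,1)# 1/4 ✗
(3,2)# 2/5 ✗
(3,3)+ 1/3 ✗
(4,0)+ 0/1 ✗
(4,3)# 1/2 ✗
For instance (1,1) has only 0/2 same-type neighbors, below 5/8.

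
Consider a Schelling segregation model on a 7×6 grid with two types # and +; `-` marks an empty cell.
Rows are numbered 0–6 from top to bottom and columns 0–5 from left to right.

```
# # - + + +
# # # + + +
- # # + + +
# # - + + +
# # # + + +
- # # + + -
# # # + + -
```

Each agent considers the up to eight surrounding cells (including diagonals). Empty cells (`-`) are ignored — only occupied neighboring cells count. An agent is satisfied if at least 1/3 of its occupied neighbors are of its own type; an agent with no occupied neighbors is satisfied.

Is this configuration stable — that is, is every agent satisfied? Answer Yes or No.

Yes

Row 0: (0,0)# 3/3 satisfied · (0,1)# 4/4 satisfied · (0,3)+ 3/4 satisfied · (0,4)+ 5/5 satisfied · (0,5)+ 3/3 satisfied
Row 1: (1,0)# 4/4 satisfied · (1,1)# 6/6 satisfied · (1,2)# 4/7 satisfied · (1,3)+ 5/7 satisfied · (1,4)+ 8/8 satisfied · (1,5)+ 5/5 satisfied
Row 2: (2,1)# 6/6 satisfied · (2,2)# 4/7 satisfied · (2,3)+ 5/7 satisfied · (2,4)+ 8/8 satisfied · (2,5)+ 5/5 satisfied
Row 3: (3,0)# 4/4 satisfied · (3,1)# 6/6 satisfied · (3,3)+ 5/7 satisfied · (3,4)+ 8/8 satisfied · (3,5)+ 5/5 satisfied
Row 4: (4,0)# 4/4 satisfied · (4,1)# 6/6 satisfied · (4,2)# 4/7 satisfied · (4,3)+ 5/7 satisfied · (4,4)+ 7/7 satisfied · (4,5)+ 4/4 satisfied
Row 5: (5,1)# 7/7 satisfied · (5,2)# 5/8 satisfied · (5,3)+ 5/8 satisfied · (5,4)+ 6/6 satisfied
Row 6: (6,0)# 2/2 satisfied · (6,1)# 4/4 satisfied · (6,2)# 3/5 satisfied · (6,3)+ 3/5 satisfied · (6,4)+ 3/3 satisfied
All meet the threshold, so the configuration is stable.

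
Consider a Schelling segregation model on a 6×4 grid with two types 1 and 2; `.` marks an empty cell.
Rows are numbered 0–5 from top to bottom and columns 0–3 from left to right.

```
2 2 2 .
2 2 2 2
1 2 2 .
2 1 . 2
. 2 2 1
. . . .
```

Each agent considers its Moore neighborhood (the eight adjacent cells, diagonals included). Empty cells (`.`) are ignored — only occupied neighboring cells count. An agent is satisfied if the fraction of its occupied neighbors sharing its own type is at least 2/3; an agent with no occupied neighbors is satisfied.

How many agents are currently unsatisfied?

5

Row 0: (0,0)2 3/3 ok · (0,1)2 5/5 ok · (0,2)2 4/4 ok
Row 1: (1,0)2 4/5 ok · (1,1)2 7/8 ok · (1,2)2 6/6 ok · (1,3)2 3/3 ok
Row 2: (2,0)1 1/5 unhappy · (2,1)2 5/7 ok · (2,2)2 5/6 ok
Row 3: (3,0)2 2/4 unhappy · (3,1)1 1/6 unhappy · (3,3)2 2/3 ok
Row 4: (4,1)2 2/3 ok · (4,2)2 2/4 unhappy · (4,3)1 0/2 unhappy
Unsatisfied: (2,0), (3,0), (3,1), (4,2), (4,3) — 5 in total.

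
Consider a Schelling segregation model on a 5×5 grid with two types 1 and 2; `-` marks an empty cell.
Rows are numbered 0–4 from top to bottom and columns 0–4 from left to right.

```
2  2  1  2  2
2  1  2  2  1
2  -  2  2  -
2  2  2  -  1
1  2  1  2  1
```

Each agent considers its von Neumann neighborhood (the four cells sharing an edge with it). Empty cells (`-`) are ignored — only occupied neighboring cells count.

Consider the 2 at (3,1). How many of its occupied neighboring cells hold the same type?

Occupied neighbors of (3,1): (4,1)=2, (3,0)=2, (3,2)=2.
Same type (2): 3 of 3.

3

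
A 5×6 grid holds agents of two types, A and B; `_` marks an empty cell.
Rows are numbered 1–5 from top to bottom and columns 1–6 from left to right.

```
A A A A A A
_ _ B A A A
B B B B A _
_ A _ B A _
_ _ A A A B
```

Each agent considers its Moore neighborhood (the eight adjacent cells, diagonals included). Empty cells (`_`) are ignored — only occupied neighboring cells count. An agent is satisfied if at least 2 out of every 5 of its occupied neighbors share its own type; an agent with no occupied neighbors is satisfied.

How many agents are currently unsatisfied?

3

Row 1: (1,1)A 1/1 satisfied · (1,2)A 2/3 satisfied · (1,3)A 3/4 satisfied · (1,4)A 4/5 satisfied · (1,5)A 5/5 satisfied · (1,6)A 3/3 satisfied
Row 2: (2,3)B 3/7 satisfied · (2,4)A 5/8 satisfied · (2,5)A 6/7 satisfied · (2,6)A 4/4 satisfied
Row 3: (3,1)B 1/2 satisfied · (3,2)B 3/4 satisfied · (3,3)B 4/6 satisfied · (3,4)B 3/7 satisfied · (3,5)A 4/6 satisfied
Row 4: (4,2)A 1/4 not · (4,4)B 2/7 not · (4,5)A 3/6 satisfied
Row 5: (5,3)A 2/3 satisfied · (5,4)A 3/4 satisfied · (5,5)A 2/4 satisfied · (5,6)B 0/2 not
Unsatisfied: (4,2), (4,4), (5,6) — 3 in total.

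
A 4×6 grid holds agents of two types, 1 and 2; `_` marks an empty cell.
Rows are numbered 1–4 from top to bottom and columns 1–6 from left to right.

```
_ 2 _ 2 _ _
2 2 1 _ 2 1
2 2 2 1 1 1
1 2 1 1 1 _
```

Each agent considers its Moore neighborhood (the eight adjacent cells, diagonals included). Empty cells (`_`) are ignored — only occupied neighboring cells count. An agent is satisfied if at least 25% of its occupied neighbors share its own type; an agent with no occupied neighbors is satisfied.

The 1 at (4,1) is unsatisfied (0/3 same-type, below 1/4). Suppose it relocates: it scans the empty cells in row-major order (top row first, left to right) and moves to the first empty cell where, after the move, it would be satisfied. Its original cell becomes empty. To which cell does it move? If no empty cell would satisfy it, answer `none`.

Vacating (4,1). Empty cells in order:
  (1,1): 0/3 same-type → still unsatisfied.
  (1,3): 1/4 same-type → satisfied — stop here.

(1,3)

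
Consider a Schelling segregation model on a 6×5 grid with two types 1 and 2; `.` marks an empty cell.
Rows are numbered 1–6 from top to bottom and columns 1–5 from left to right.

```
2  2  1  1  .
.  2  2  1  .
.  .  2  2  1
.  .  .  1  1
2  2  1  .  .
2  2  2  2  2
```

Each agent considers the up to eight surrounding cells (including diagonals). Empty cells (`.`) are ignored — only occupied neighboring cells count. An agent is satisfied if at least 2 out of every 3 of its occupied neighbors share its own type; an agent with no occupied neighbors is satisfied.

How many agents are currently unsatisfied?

Row 1: (1,1)2 2/2 ok · (1,2)2 3/4 ok · (1,3)1 2/5 unhappy · (1,4)1 2/3 ok
Row 2: (2,2)2 4/5 ok · (2,3)2 4/7 unhappy · (2,4)1 3/6 unhappy
Row 3: (3,3)2 3/5 unhappy · (3,4)2 2/6 unhappy · (3,5)1 3/4 ok
Row 4: (4,4)1 3/5 unhappy · (4,5)1 2/3 ok
Row 5: (5,1)2 3/3 ok · (5,2)2 4/5 ok · (5,3)1 1/5 unhappy
Row 6: (6,1)2 3/3 ok · (6,2)2 4/5 ok · (6,3)2 3/4 ok · (6,4)2 2/3 ok · (6,5)2 1/1 ok
Unsatisfied: (1,3), (2,3), (2,4), (3,3), (3,4), (4,4), (5,3) — 7 in total.

7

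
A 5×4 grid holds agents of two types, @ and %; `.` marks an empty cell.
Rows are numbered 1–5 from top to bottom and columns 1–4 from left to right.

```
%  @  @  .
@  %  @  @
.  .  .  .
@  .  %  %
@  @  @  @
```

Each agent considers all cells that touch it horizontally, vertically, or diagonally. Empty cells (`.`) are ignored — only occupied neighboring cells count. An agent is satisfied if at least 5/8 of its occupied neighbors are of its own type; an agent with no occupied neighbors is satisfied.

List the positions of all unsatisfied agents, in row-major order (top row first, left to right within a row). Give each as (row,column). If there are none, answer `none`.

(1,1), (1,2), (2,1), (2,2), (4,3), (4,4), (5,3), (5,4)

Row 1: (1,1)% 1/3 ✗ · (1,2)@ 3/5 ✗ · (1,3)@ 3/4 ✓
Row 2: (2,1)@ 1/3 ✗ · (2,2)% 1/5 ✗ · (2,3)@ 3/4 ✓ · (2,4)@ 2/2 ✓
Row 4: (4,1)@ 2/2 ✓ · (4,3)% 1/4 ✗ · (4,4)% 1/3 ✗
Row 5: (5,1)@ 2/2 ✓ · (5,2)@ 3/4 ✓ · (5,3)@ 2/4 ✗ · (5,4)@ 1/3 ✗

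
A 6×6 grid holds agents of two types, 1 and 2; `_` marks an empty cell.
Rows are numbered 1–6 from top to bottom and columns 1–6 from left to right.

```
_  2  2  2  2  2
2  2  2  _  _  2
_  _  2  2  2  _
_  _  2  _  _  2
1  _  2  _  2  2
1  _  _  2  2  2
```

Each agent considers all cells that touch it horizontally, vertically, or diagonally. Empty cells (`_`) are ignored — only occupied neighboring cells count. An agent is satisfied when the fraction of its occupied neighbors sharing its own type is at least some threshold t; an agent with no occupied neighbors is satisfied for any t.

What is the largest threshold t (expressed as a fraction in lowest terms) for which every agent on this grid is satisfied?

(1,2)2 4/4
(1,3)2 4/4
(1,4)2 3/3
(1,5)2 3/3
(1,6)2 2/2
(2,1)2 2/2
(2,2)2 5/5
(2,3)2 6/6
(2,6)2 3/3
(3,3)2 4/4
(3,4)2 4/4
(3,5)2 3/3
(4,3)2 3/3
(4,6)2 3/3
(5,1)1 1/1
(5,3)2 2/2
(5,5)2 5/5
(5,6)2 4/4
(6,1)1 1/1
(6,4)2 3/3
(6,5)2 4/4
(6,6)2 3/3
The smallest same-type fraction is 4/4 at (1,2), which reduces to 1/1. Any threshold above that leaves this agent unsatisfied.

1/1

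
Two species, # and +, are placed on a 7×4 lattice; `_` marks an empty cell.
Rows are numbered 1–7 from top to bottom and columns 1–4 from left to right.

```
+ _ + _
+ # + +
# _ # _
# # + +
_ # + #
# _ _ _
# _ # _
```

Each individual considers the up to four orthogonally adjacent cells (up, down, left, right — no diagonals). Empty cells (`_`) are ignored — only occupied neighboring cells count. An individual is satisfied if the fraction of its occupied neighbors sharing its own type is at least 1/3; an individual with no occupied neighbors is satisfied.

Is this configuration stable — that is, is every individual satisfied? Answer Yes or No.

No

(1,1)+ 1/1 ✓
(1,3)+ 1/1 ✓
(2,1)+ 1/3 ✓
(2,2)# 0/2 ✗
(2,3)+ 2/4 ✓
(2,4)+ 1/1 ✓
(3,1)# 1/2 ✓
(3,3)# 0/2 ✗
(4,1)# 2/2 ✓
(4,2)# 2/3 ✓
(4,3)+ 2/4 ✓
(4,4)+ 1/2 ✓
(5,2)# 1/2 ✓
(5,3)+ 1/3 ✓
(5,4)# 0/2 ✗
(6,1)# 1/1 ✓
(7,1)# 1/1 ✓
(7,3)# 0/0 ✓
For instance (2,2) has only 0/2 same-type neighbors, below 1/3.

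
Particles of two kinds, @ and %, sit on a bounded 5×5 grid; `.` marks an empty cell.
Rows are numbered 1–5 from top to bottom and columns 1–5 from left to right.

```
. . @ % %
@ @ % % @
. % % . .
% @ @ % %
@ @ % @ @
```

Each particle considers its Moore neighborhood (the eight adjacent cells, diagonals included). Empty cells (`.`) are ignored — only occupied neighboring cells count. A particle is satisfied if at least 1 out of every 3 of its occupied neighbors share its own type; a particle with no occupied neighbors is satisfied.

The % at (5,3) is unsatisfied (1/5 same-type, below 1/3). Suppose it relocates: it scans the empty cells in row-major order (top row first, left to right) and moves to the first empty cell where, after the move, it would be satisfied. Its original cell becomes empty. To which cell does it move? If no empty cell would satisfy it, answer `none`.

Vacating (5,3). Empty cells in order:
  (1,1): 0/2 same-type → still unsatisfied.
  (1,2): 1/4 same-type → still unsatisfied.
  (3,1): 2/5 same-type → satisfied — stop here.

(3,1)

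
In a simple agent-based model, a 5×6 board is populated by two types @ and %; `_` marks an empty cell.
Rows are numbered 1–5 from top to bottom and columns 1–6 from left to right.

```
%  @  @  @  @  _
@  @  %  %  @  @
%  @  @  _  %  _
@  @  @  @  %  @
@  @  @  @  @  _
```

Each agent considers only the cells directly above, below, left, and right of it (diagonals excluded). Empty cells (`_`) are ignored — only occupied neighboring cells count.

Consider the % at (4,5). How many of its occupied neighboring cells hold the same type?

1

Occupied neighbors of (4,5): (3,5)=%, (5,5)=@, (4,4)=@, (4,6)=@.
Same type (%): 1 of 4.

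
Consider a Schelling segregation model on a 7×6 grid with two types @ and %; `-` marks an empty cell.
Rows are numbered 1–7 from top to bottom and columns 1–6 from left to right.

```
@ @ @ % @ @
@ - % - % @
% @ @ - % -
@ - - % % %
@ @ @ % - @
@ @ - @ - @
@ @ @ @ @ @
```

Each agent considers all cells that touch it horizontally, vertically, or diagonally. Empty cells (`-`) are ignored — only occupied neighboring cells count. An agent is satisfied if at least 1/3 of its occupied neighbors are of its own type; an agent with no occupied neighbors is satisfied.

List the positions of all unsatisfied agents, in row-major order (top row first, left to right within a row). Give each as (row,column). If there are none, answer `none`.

(2,3), (3,1)

Row 1: (1,1)@ 2/2 ok · (1,2)@ 3/4 ok · (1,3)@ 1/3 ok · (1,4)% 2/4 ok · (1,5)@ 2/4 ok · (1,6)@ 2/3 ok
Row 2: (2,1)@ 3/4 ok · (2,3)% 1/5 unhappy · (2,5)% 2/5 ok · (2,6)@ 2/4 ok
Row 3: (3,1)% 0/3 unhappy · (3,2)@ 3/5 ok · (3,3)@ 1/3 ok · (3,5)% 4/5 ok
Row 4: (4,1)@ 3/4 ok · (4,4)% 3/5 ok · (4,5)% 4/5 ok · (4,6)% 2/3 ok
Row 5: (5,1)@ 4/4 ok · (5,2)@ 5/5 ok · (5,3)@ 3/5 ok · (5,4)% 2/4 ok · (5,6)@ 1/3 ok
Row 6: (6,1)@ 5/5 ok · (6,2)@ 7/7 ok · (6,4)@ 4/5 ok · (6,6)@ 3/3 ok
Row 7: (7,1)@ 3/3 ok · (7,2)@ 4/4 ok · (7,3)@ 4/4 ok · (7,4)@ 3/3 ok · (7,5)@ 4/4 ok · (7,6)@ 2/2 ok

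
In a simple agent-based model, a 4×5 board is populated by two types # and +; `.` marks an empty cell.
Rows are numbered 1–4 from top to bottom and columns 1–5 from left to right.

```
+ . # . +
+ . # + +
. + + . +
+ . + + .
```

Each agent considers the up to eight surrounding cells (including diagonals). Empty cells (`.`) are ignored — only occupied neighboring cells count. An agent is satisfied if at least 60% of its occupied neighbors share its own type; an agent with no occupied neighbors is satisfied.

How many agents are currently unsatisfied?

2

(1,1)+ 1/1 ✓
(1,3)# 1/2 ✗
(1,5)+ 2/2 ✓
(2,1)+ 2/2 ✓
(2,3)# 1/4 ✗
(2,4)+ 4/6 ✓
(2,5)+ 3/3 ✓
(3,2)+ 4/5 ✓
(3,3)+ 4/5 ✓
(3,5)+ 3/3 ✓
(4,1)+ 1/1 ✓
(4,3)+ 3/3 ✓
(4,4)+ 3/3 ✓
Unsatisfied: (1,3), (2,3) — 2 in total.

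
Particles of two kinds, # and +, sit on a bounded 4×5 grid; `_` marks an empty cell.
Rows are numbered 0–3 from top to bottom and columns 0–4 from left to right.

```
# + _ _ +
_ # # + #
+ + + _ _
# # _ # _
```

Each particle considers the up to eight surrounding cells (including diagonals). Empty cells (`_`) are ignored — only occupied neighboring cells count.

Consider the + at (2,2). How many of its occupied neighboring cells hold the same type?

Occupied neighbors of (2,2): (1,1)=#, (1,2)=#, (1,3)=+, (2,1)=+, (3,1)=#, (3,3)=#.
Same type (+): 2 of 6.

2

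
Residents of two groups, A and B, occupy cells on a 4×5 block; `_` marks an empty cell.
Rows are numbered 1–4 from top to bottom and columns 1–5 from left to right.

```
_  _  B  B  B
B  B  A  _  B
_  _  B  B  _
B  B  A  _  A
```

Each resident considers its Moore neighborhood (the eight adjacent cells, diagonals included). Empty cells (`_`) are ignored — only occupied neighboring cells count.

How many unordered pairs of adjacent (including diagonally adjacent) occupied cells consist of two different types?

9

Scan each occupied cell's neighbors to the right and below (and the two forward diagonals) so each pair is counted once.
Row 1: B(1,3)–B(1,4)= B(1,3)–A(2,3)≠ B(1,3)–B(2,2)= B(1,4)–B(1,5)= B(1,4)–B(2,5)= B(1,4)–A(2,3)≠ B(1,5)–B(2,5)=  → 2/7 unlike.
Row 2: B(2,1)–B(2,2)= B(2,2)–A(2,3)≠ B(2,2)–B(3,3)= A(2,3)–B(3,3)≠ A(2,3)–B(3,4)≠ B(2,5)–B(3,4)=  → 3/6 unlike.
Row 3: B(3,3)–B(3,4)= B(3,3)–A(4,3)≠ B(3,3)–B(4,2)= B(3,4)–A(4,5)≠ B(3,4)–A(4,3)≠  → 3/5 unlike.
Row 4: B(4,1)–B(4,2)= B(4,2)–A(4,3)≠  → 1/2 unlike.
Total adjacent occupied pairs: 20; unlike-type pairs: 9.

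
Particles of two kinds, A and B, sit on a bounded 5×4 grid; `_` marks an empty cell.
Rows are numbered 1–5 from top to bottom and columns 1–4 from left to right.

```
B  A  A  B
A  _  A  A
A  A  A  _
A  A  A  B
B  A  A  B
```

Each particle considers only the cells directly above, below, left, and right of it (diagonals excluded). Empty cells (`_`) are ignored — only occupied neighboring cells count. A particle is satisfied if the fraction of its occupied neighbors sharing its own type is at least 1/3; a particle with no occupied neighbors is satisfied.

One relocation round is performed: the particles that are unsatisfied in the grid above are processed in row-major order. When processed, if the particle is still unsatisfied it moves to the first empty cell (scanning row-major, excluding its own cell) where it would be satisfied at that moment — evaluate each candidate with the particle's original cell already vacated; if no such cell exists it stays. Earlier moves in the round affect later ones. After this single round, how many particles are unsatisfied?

2

Initially unsatisfied (in order): (1,1), (1,4), (5,1).
  (1,1) → (3,4).
  (1,4): no empty cell satisfies it; stays.
  (5,1): no empty cell satisfies it; stays.
Resulting grid:
_ A A B
A _ A A
A A A B
A A A B
B A A B
Unsatisfied now: (1,4), (5,1).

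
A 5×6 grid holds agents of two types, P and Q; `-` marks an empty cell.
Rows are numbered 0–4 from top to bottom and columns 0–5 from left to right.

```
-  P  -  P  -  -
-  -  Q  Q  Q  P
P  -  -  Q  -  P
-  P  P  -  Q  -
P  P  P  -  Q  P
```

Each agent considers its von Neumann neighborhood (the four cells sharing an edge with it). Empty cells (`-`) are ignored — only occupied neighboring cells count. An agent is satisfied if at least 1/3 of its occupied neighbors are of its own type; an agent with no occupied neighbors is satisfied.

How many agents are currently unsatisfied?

2

(0,1)P 0/0 ✓
(0,3)P 0/1 ✗
(1,2)Q 1/1 ✓
(1,3)Q 3/4 ✓
(1,4)Q 1/2 ✓
(1,5)P 1/2 ✓
(2,0)P 0/0 ✓
(2,3)Q 1/1 ✓
(2,5)P 1/1 ✓
(3,1)P 2/2 ✓
(3,2)P 2/2 ✓
(3,4)Q 1/1 ✓
(4,0)P 1/1 ✓
(4,1)P 3/3 ✓
(4,2)P 2/2 ✓
(4,4)Q 1/2 ✓
(4,5)P 0/1 ✗
Unsatisfied: (0,3), (4,5) — 2 in total.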